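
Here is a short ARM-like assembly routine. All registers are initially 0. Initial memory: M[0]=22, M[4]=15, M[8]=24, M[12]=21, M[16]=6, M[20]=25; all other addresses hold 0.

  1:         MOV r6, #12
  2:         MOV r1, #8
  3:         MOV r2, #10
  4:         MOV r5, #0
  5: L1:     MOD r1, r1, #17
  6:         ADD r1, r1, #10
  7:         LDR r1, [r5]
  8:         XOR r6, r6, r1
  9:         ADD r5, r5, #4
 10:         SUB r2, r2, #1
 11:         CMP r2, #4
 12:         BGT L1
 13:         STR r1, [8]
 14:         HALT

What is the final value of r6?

MOV r6, #12 → r6=12
MOV r1, #8 → r1=8
MOV r2, #10 → r2=10
MOV r5, #0 → r5=0
MOD r1, r1, #17 → r1=8%17=8
ADD r1, r1, #10 → r1=8+10=18
LDR r1, [r5] → r1=M[0]=22
XOR r6, r6, r1 → r6=12^22=26
ADD r5, r5, #4 → r5=0+4=4
SUB r2, r2, #1 → r2=10-1=9
CMP r2, #4  (cmp 9,4)
BGT L1: taken
MOD r1, r1, #17 → r1=22%17=5
ADD r1, r1, #10 → r1=5+10=15
LDR r1, [r5] → r1=M[4]=15
XOR r6, r6, r1 → r6=26^15=21
ADD r5, r5, #4 → r5=4+4=8
SUB r2, r2, #1 → r2=9-1=8
CMP r2, #4  (cmp 8,4)
BGT L1: taken
MOD r1, r1, #17 → r1=15%17=15
ADD r1, r1, #10 → r1=15+10=25
LDR r1, [r5] → r1=M[8]=24
XOR r6, r6, r1 → r6=21^24=13
ADD r5, r5, #4 → r5=8+4=12
SUB r2, r2, #1 → r2=8-1=7
CMP r2, #4  (cmp 7,4)
BGT L1: taken
MOD r1, r1, #17 → r1=24%17=7
ADD r1, r1, #10 → r1=7+10=17
LDR r1, [r5] → r1=M[12]=21
XOR r6, r6, r1 → r6=13^21=24
ADD r5, r5, #4 → r5=12+4=16
SUB r2, r2, #1 → r2=7-1=6
CMP r2, #4  (cmp 6,4)
BGT L1: taken
MOD r1, r1, #17 → r1=21%17=4
ADD r1, r1, #10 → r1=4+10=14
LDR r1, [r5] → r1=M[16]=6
XOR r6, r6, r1 → r6=24^6=30
ADD r5, r5, #4 → r5=16+4=20
SUB r2, r2, #1 → r2=6-1=5
CMP r2, #4  (cmp 5,4)
BGT L1: taken
MOD r1, r1, #17 → r1=6%17=6
ADD r1, r1, #10 → r1=6+10=16
LDR r1, [r5] → r1=M[20]=25
XOR r6, r6, r1 → r6=30^25=7
ADD r5, r5, #4 → r5=20+4=24
SUB r2, r2, #1 → r2=5-1=4
CMP r2, #4  (cmp 4,4)
BGT L1: not taken
STR r1, [8] → M[8]=25
halt.

7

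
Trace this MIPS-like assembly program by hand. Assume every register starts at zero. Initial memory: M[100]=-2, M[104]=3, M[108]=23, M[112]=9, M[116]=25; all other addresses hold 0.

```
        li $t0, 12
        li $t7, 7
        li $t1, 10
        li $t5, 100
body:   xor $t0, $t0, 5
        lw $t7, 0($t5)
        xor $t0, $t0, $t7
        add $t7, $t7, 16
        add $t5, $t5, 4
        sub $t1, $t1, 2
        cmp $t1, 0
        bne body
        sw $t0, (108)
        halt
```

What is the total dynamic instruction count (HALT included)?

46

li $t0, 12 → $t0=12
li $t7, 7 → $t7=7
li $t1, 10 → $t1=10
li $t5, 100 → $t5=100
xor $t0, $t0, 5 → $t0=12^5=9
lw $t7, 0($t5) → $t7=M[100]=-2
xor $t0, $t0, $t7 → $t0=9^(-2)=-9
add $t7, $t7, 16 → $t7=(-2)+16=14
add $t5, $t5, 4 → $t5=100+4=104
sub $t1, $t1, 2 → $t1=10-2=8
cmp $t1, 0  (cmp 8,0)
bne body: taken
xor $t0, $t0, 5 → $t0=(-9)^5=-14
lw $t7, 0($t5) → $t7=M[104]=3
xor $t0, $t0, $t7 → $t0=(-14)^3=-15
add $t7, $t7, 16 → $t7=3+16=19
add $t5, $t5, 4 → $t5=104+4=108
sub $t1, $t1, 2 → $t1=8-2=6
cmp $t1, 0  (cmp 6,0)
bne body: taken
xor $t0, $t0, 5 → $t0=(-15)^5=-12
lw $t7, 0($t5) → $t7=M[108]=23
xor $t0, $t0, $t7 → $t0=(-12)^23=-29
add $t7, $t7, 16 → $t7=23+16=39
add $t5, $t5, 4 → $t5=108+4=112
sub $t1, $t1, 2 → $t1=6-2=4
cmp $t1, 0  (cmp 4,0)
bne body: taken
xor $t0, $t0, 5 → $t0=(-29)^5=-26
lw $t7, 0($t5) → $t7=M[112]=9
xor $t0, $t0, $t7 → $t0=(-26)^9=-17
add $t7, $t7, 16 → $t7=9+16=25
add $t5, $t5, 4 → $t5=112+4=116
sub $t1, $t1, 2 → $t1=4-2=2
cmp $t1, 0  (cmp 2,0)
bne body: taken
xor $t0, $t0, 5 → $t0=(-17)^5=-22
lw $t7, 0($t5) → $t7=M[116]=25
xor $t0, $t0, $t7 → $t0=(-22)^25=-13
add $t7, $t7, 16 → $t7=25+16=41
add $t5, $t5, 4 → $t5=116+4=120
sub $t1, $t1, 2 → $t1=2-2=0
cmp $t1, 0  (cmp 0,0)
bne body: not taken
sw $t0, (108) → M[108]=-13
halt.
Total executed instructions: 46.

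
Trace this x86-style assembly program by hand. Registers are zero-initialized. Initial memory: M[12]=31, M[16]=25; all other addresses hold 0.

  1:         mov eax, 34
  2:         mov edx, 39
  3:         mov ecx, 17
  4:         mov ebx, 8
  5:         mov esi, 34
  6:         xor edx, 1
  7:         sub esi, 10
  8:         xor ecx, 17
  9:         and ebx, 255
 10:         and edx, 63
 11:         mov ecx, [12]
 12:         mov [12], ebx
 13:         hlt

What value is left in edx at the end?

38

after mov eax, 34: eax=34
after mov edx, 39: edx=39
after mov ecx, 17: ecx=17
after mov ebx, 8: ebx=8
after mov esi, 34: esi=34
after xor edx, 1: edx=39^1=38
after sub esi, 10: esi=34-10=24
after xor ecx, 17: ecx=17^17=0
after and ebx, 255: ebx=8&255=8
after and edx, 63: edx=38&63=38
after mov ecx, [12]: ecx=M[12]=31
mov [12], ebx → M[12]=8
halt.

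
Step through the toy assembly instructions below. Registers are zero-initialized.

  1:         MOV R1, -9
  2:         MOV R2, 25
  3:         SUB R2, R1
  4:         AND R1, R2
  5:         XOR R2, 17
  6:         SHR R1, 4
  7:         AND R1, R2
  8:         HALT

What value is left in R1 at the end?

2

R1=-9
R2=25
R2=25-(-9)=34
R1=(-9)&34=34
R2=34^17=51
R1=34>>4=2
R1=2&51=2
halt.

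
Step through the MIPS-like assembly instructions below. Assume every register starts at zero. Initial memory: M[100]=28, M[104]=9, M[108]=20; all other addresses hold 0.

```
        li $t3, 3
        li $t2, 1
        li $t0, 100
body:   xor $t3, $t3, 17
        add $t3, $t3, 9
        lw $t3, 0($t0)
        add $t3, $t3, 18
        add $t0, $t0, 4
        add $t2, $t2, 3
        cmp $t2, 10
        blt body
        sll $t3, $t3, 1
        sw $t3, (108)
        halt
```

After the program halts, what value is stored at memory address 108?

76

li $t3, 3 → $t3=3
li $t2, 1 → $t2=1
li $t0, 100 → $t0=100
xor $t3, $t3, 17 → $t3=3^17=18
add $t3, $t3, 9 → $t3=18+9=27
lw $t3, 0($t0) → $t3=M[100]=28
add $t3, $t3, 18 → $t3=28+18=46
add $t0, $t0, 4 → $t0=100+4=104
add $t2, $t2, 3 → $t2=1+3=4
cmp $t2, 10  (cmp 4,10)
blt body: taken
xor $t3, $t3, 17 → $t3=46^17=63
add $t3, $t3, 9 → $t3=63+9=72
lw $t3, 0($t0) → $t3=M[104]=9
add $t3, $t3, 18 → $t3=9+18=27
add $t0, $t0, 4 → $t0=104+4=108
add $t2, $t2, 3 → $t2=4+3=7
cmp $t2, 10  (cmp 7,10)
blt body: taken
xor $t3, $t3, 17 → $t3=27^17=10
add $t3, $t3, 9 → $t3=10+9=19
lw $t3, 0($t0) → $t3=M[108]=20
add $t3, $t3, 18 → $t3=20+18=38
add $t0, $t0, 4 → $t0=108+4=112
add $t2, $t2, 3 → $t2=7+3=10
cmp $t2, 10  (cmp 10,10)
blt body: not taken
sll $t3, $t3, 1 → $t3=38<<1=76
sw $t3, (108) → M[108]=76
halt.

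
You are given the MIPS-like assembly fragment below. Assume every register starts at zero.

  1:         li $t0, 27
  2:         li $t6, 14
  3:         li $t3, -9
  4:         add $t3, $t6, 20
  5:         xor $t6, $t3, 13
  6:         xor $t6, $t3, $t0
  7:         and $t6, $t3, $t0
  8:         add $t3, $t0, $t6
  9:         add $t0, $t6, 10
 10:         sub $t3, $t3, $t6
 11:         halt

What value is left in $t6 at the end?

2

after li $t0, 27: $t0=27
after li $t6, 14: $t6=14
after li $t3, -9: $t3=-9
after add $t3, $t6, 20: $t3=14+20=34
after xor $t6, $t3, 13: $t6=34^13=47
after xor $t6, $t3, $t0: $t6=34^27=57
after and $t6, $t3, $t0: $t6=34&27=2
after add $t3, $t0, $t6: $t3=27+2=29
after add $t0, $t6, 10: $t0=2+10=12
after sub $t3, $t3, $t6: $t3=29-2=27
halt.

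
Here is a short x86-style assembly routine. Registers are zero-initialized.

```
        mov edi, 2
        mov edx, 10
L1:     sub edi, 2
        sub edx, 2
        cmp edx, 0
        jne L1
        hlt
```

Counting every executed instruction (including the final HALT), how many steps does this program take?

edi=2
edx=10
edi=2-2=0
edx=10-2=8
cmp edx, 0  (cmp 8,0)
jne L1: taken
edi=0-2=-2
edx=8-2=6
cmp edx, 0  (cmp 6,0)
jne L1: taken
edi=(-2)-2=-4
edx=6-2=4
cmp edx, 0  (cmp 4,0)
jne L1: taken
edi=(-4)-2=-6
edx=4-2=2
cmp edx, 0  (cmp 2,0)
jne L1: taken
edi=(-6)-2=-8
edx=2-2=0
cmp edx, 0  (cmp 0,0)
jne L1: not taken
halt.
Total executed instructions: 23.

23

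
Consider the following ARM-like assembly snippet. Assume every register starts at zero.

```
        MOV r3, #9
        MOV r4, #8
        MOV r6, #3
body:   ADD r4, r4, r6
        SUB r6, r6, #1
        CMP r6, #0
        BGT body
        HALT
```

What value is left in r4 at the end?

MOV r3, #9 → r3=9
MOV r4, #8 → r4=8
MOV r6, #3 → r6=3
ADD r4, r4, r6 → r4=8+3=11
SUB r6, r6, #1 → r6=3-1=2
CMP r6, #0  (cmp 2,0)
BGT body: taken
ADD r4, r4, r6 → r4=11+2=13
SUB r6, r6, #1 → r6=2-1=1
CMP r6, #0  (cmp 1,0)
BGT body: taken
ADD r4, r4, r6 → r4=13+1=14
SUB r6, r6, #1 → r6=1-1=0
CMP r6, #0  (cmp 0,0)
BGT body: not taken
halt.

14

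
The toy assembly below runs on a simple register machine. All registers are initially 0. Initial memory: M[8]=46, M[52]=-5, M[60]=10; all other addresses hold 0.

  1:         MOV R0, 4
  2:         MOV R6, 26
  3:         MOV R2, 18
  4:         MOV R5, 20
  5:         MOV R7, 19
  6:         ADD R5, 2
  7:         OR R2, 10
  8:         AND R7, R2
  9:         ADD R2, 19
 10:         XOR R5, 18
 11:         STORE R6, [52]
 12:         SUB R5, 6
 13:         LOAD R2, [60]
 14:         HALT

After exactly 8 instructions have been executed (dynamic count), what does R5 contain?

22

MOV R0, 4 → R0=4
MOV R6, 26 → R6=26
MOV R2, 18 → R2=18
MOV R5, 20 → R5=20
MOV R7, 19 → R7=19
ADD R5, 2 → R5=20+2=22
OR R2, 10 → R2=18|10=26
AND R7, R2 → R7=19&26=18
After step 8: R5 = 22.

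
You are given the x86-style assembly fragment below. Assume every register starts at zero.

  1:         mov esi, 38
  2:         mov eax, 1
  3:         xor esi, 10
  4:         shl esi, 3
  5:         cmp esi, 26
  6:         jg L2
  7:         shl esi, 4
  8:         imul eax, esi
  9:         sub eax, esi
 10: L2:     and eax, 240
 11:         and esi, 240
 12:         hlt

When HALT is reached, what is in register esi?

after mov esi, 38: esi=38
after mov eax, 1: eax=1
after xor esi, 10: esi=38^10=44
after shl esi, 3: esi=44<<3=352
cmp esi, 26  (cmp 352,26)
jg L2: taken
after and eax, 240: eax=1&240=0
after and esi, 240: esi=352&240=96
halt.

96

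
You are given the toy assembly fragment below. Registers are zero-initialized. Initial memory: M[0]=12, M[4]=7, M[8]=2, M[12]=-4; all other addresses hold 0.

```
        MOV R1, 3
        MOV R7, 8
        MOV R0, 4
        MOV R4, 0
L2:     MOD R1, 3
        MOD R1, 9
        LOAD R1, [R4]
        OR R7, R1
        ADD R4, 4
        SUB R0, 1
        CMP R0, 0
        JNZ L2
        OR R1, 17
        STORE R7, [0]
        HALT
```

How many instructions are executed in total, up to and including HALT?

after MOV R1, 3: R1=3
after MOV R7, 8: R7=8
after MOV R0, 4: R0=4
after MOV R4, 0: R4=0
after MOD R1, 3: R1=3%3=0
after MOD R1, 9: R1=0%9=0
after LOAD R1, [R4]: R1=M[0]=12
after OR R7, R1: R7=8|12=12
after ADD R4, 4: R4=0+4=4
after SUB R0, 1: R0=4-1=3
CMP R0, 0  (cmp 3,0)
JNZ L2: taken
after MOD R1, 3: R1=12%3=0
after MOD R1, 9: R1=0%9=0
after LOAD R1, [R4]: R1=M[4]=7
after OR R7, R1: R7=12|7=15
after ADD R4, 4: R4=4+4=8
after SUB R0, 1: R0=3-1=2
CMP R0, 0  (cmp 2,0)
JNZ L2: taken
after MOD R1, 3: R1=7%3=1
after MOD R1, 9: R1=1%9=1
after LOAD R1, [R4]: R1=M[8]=2
after OR R7, R1: R7=15|2=15
after ADD R4, 4: R4=8+4=12
after SUB R0, 1: R0=2-1=1
CMP R0, 0  (cmp 1,0)
JNZ L2: taken
after MOD R1, 3: R1=2%3=2
after MOD R1, 9: R1=2%9=2
after LOAD R1, [R4]: R1=M[12]=-4
after OR R7, R1: R7=15|(-4)=-1
after ADD R4, 4: R4=12+4=16
after SUB R0, 1: R0=1-1=0
CMP R0, 0  (cmp 0,0)
JNZ L2: not taken
after OR R1, 17: R1=(-4)|17=-3
STORE R7, [0] → M[0]=-1
halt.
Total executed instructions: 39.

39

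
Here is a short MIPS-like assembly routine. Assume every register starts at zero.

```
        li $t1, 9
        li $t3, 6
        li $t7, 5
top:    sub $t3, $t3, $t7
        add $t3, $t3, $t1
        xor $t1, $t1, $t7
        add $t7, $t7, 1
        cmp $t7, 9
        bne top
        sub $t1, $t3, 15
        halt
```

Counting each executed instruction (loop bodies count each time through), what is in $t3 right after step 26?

24

after li $t1, 9: $t1=9
after li $t3, 6: $t3=6
after li $t7, 5: $t7=5
after sub $t3, $t3, $t7: $t3=6-5=1
after add $t3, $t3, $t1: $t3=1+9=10
after xor $t1, $t1, $t7: $t1=9^5=12
after add $t7, $t7, 1: $t7=5+1=6
cmp $t7, 9  (cmp 6,9)
bne top: taken
after sub $t3, $t3, $t7: $t3=10-6=4
after add $t3, $t3, $t1: $t3=4+12=16
after xor $t1, $t1, $t7: $t1=12^6=10
after add $t7, $t7, 1: $t7=6+1=7
cmp $t7, 9  (cmp 7,9)
bne top: taken
after sub $t3, $t3, $t7: $t3=16-7=9
after add $t3, $t3, $t1: $t3=9+10=19
after xor $t1, $t1, $t7: $t1=10^7=13
after add $t7, $t7, 1: $t7=7+1=8
cmp $t7, 9  (cmp 8,9)
bne top: taken
after sub $t3, $t3, $t7: $t3=19-8=11
after add $t3, $t3, $t1: $t3=11+13=24
after xor $t1, $t1, $t7: $t1=13^8=5
after add $t7, $t7, 1: $t7=8+1=9
cmp $t7, 9  (cmp 9,9)
After step 26: $t3 = 24.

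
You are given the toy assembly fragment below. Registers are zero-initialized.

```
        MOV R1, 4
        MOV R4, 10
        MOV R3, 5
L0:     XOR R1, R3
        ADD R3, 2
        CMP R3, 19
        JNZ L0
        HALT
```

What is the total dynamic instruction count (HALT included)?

MOV R1, 4 → R1=4
MOV R4, 10 → R4=10
MOV R3, 5 → R3=5
XOR R1, R3 → R1=4^5=1
ADD R3, 2 → R3=5+2=7
CMP R3, 19  (cmp 7,19)
JNZ L0: taken
XOR R1, R3 → R1=1^7=6
ADD R3, 2 → R3=7+2=9
CMP R3, 19  (cmp 9,19)
JNZ L0: taken
XOR R1, R3 → R1=6^9=15
ADD R3, 2 → R3=9+2=11
CMP R3, 19  (cmp 11,19)
JNZ L0: taken
XOR R1, R3 → R1=15^11=4
ADD R3, 2 → R3=11+2=13
CMP R3, 19  (cmp 13,19)
JNZ L0: taken
XOR R1, R3 → R1=4^13=9
ADD R3, 2 → R3=13+2=15
CMP R3, 19  (cmp 15,19)
JNZ L0: taken
XOR R1, R3 → R1=9^15=6
ADD R3, 2 → R3=15+2=17
CMP R3, 19  (cmp 17,19)
JNZ L0: taken
XOR R1, R3 → R1=6^17=23
ADD R3, 2 → R3=17+2=19
CMP R3, 19  (cmp 19,19)
JNZ L0: not taken
halt.
Total executed instructions: 32.

32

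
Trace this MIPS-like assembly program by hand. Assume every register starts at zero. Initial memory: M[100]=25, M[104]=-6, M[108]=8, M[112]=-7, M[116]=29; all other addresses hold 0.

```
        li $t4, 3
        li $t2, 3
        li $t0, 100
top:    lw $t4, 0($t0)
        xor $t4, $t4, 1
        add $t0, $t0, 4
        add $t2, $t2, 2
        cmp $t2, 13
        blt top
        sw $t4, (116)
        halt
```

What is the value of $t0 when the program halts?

li $t4, 3 → $t4=3
li $t2, 3 → $t2=3
li $t0, 100 → $t0=100
lw $t4, 0($t0) → $t4=M[100]=25
xor $t4, $t4, 1 → $t4=25^1=24
add $t0, $t0, 4 → $t0=100+4=104
add $t2, $t2, 2 → $t2=3+2=5
cmp $t2, 13  (cmp 5,13)
blt top: taken
lw $t4, 0($t0) → $t4=M[104]=-6
xor $t4, $t4, 1 → $t4=(-6)^1=-5
add $t0, $t0, 4 → $t0=104+4=108
add $t2, $t2, 2 → $t2=5+2=7
cmp $t2, 13  (cmp 7,13)
blt top: taken
lw $t4, 0($t0) → $t4=M[108]=8
xor $t4, $t4, 1 → $t4=8^1=9
add $t0, $t0, 4 → $t0=108+4=112
add $t2, $t2, 2 → $t2=7+2=9
cmp $t2, 13  (cmp 9,13)
blt top: taken
lw $t4, 0($t0) → $t4=M[112]=-7
xor $t4, $t4, 1 → $t4=(-7)^1=-8
add $t0, $t0, 4 → $t0=112+4=116
add $t2, $t2, 2 → $t2=9+2=11
cmp $t2, 13  (cmp 11,13)
blt top: taken
lw $t4, 0($t0) → $t4=M[116]=29
xor $t4, $t4, 1 → $t4=29^1=28
add $t0, $t0, 4 → $t0=116+4=120
add $t2, $t2, 2 → $t2=11+2=13
cmp $t2, 13  (cmp 13,13)
blt top: not taken
sw $t4, (116) → M[116]=28
halt.

120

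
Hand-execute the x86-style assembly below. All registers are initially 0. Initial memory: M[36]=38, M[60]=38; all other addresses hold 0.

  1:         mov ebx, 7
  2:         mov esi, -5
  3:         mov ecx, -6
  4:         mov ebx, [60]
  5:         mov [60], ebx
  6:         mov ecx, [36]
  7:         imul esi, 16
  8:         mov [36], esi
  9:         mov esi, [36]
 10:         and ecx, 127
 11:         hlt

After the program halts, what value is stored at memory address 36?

-80

after mov ebx, 7: ebx=7
after mov esi, -5: esi=-5
after mov ecx, -6: ecx=-6
after mov ebx, [60]: ebx=M[60]=38
mov [60], ebx → M[60]=38
after mov ecx, [36]: ecx=M[36]=38
after imul esi, 16: esi=(-5)*16=-80
mov [36], esi → M[36]=-80
after mov esi, [36]: esi=M[36]=-80
after and ecx, 127: ecx=38&127=38
halt.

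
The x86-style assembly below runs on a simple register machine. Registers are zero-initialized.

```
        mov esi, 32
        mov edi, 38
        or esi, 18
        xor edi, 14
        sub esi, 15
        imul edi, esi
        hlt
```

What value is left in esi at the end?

mov esi, 32 → esi=32
mov edi, 38 → edi=38
or esi, 18 → esi=32|18=50
xor edi, 14 → edi=38^14=40
sub esi, 15 → esi=50-15=35
imul edi, esi → edi=40*35=1400
halt.

35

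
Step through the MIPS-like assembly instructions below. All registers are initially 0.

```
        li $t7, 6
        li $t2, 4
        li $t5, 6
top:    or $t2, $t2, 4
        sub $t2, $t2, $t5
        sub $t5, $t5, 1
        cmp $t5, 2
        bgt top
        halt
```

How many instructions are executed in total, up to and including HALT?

24

$t7=6
$t2=4
$t5=6
$t2=4|4=4
$t2=4-6=-2
$t5=6-1=5
cmp $t5, 2  (cmp 5,2)
bgt top: taken
$t2=(-2)|4=-2
$t2=(-2)-5=-7
$t5=5-1=4
cmp $t5, 2  (cmp 4,2)
bgt top: taken
$t2=(-7)|4=-3
$t2=(-3)-4=-7
$t5=4-1=3
cmp $t5, 2  (cmp 3,2)
bgt top: taken
$t2=(-7)|4=-3
$t2=(-3)-3=-6
$t5=3-1=2
cmp $t5, 2  (cmp 2,2)
bgt top: not taken
halt.
Total executed instructions: 24.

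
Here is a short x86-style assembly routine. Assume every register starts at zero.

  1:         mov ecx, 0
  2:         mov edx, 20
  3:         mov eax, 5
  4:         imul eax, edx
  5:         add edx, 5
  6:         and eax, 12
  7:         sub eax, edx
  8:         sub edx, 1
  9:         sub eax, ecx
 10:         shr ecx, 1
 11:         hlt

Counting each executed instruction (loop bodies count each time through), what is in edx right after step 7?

25

mov ecx, 0 → ecx=0
mov edx, 20 → edx=20
mov eax, 5 → eax=5
imul eax, edx → eax=5*20=100
add edx, 5 → edx=20+5=25
and eax, 12 → eax=100&12=4
sub eax, edx → eax=4-25=-21
After step 7: edx = 25.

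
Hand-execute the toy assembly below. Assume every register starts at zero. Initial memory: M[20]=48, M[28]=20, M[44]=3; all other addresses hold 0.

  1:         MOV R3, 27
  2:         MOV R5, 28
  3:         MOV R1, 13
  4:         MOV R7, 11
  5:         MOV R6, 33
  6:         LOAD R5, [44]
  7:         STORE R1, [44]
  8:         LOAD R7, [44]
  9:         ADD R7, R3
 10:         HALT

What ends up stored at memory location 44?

13

R3=27
R5=28
R1=13
R7=11
R6=33
R5=M[44]=3
STORE R1, [44] → M[44]=13
R7=M[44]=13
R7=13+27=40
halt.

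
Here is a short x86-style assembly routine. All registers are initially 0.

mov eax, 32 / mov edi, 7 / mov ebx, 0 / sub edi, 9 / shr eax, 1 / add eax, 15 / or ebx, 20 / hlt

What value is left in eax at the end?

31

eax=32
edi=7
ebx=0
edi=7-9=-2
eax=32>>1=16
eax=16+15=31
ebx=0|20=20
halt.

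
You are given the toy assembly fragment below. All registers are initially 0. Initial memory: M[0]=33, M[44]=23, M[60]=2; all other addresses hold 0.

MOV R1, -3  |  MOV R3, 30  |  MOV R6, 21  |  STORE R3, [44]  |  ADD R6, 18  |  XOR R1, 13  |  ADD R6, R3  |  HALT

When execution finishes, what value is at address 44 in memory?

30

MOV R1, -3 → R1=-3
MOV R3, 30 → R3=30
MOV R6, 21 → R6=21
STORE R3, [44] → M[44]=30
ADD R6, 18 → R6=21+18=39
XOR R1, 13 → R1=(-3)^13=-16
ADD R6, R3 → R6=39+30=69
halt.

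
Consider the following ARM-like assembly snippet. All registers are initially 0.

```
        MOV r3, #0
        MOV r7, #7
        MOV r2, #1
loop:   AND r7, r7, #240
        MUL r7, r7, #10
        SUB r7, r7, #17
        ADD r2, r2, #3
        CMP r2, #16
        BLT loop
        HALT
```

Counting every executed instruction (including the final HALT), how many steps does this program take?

34

MOV r3, #0 → r3=0
MOV r7, #7 → r7=7
MOV r2, #1 → r2=1
AND r7, r7, #240 → r7=7&240=0
MUL r7, r7, #10 → r7=0*10=0
SUB r7, r7, #17 → r7=0-17=-17
ADD r2, r2, #3 → r2=1+3=4
CMP r2, #16  (cmp 4,16)
BLT loop: taken
AND r7, r7, #240 → r7=(-17)&240=224
MUL r7, r7, #10 → r7=224*10=2240
SUB r7, r7, #17 → r7=2240-17=2223
ADD r2, r2, #3 → r2=4+3=7
CMP r2, #16  (cmp 7,16)
BLT loop: taken
AND r7, r7, #240 → r7=2223&240=160
MUL r7, r7, #10 → r7=160*10=1600
SUB r7, r7, #17 → r7=1600-17=1583
ADD r2, r2, #3 → r2=7+3=10
CMP r2, #16  (cmp 10,16)
BLT loop: taken
AND r7, r7, #240 → r7=1583&240=32
MUL r7, r7, #10 → r7=32*10=320
SUB r7, r7, #17 → r7=320-17=303
ADD r2, r2, #3 → r2=10+3=13
CMP r2, #16  (cmp 13,16)
BLT loop: taken
AND r7, r7, #240 → r7=303&240=32
MUL r7, r7, #10 → r7=32*10=320
SUB r7, r7, #17 → r7=320-17=303
ADD r2, r2, #3 → r2=13+3=16
CMP r2, #16  (cmp 16,16)
BLT loop: not taken
halt.
Total executed instructions: 34.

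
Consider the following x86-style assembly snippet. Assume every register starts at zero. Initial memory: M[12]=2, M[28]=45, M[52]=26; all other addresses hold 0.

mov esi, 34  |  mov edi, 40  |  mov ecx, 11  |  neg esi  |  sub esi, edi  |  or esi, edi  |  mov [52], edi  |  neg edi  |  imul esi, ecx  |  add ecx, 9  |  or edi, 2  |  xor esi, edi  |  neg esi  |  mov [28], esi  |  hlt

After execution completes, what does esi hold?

after mov esi, 34: esi=34
after mov edi, 40: edi=40
after mov ecx, 11: ecx=11
after neg esi: esi=-(34)=-34
after sub esi, edi: esi=(-34)-40=-74
after or esi, edi: esi=(-74)|40=-66
mov [52], edi → M[52]=40
after neg edi: edi=-(40)=-40
after imul esi, ecx: esi=(-66)*11=-726
after add ecx, 9: ecx=11+9=20
after or edi, 2: edi=(-40)|2=-38
after xor esi, edi: esi=(-726)^(-38)=752
after neg esi: esi=-(752)=-752
mov [28], esi → M[28]=-752
halt.

-752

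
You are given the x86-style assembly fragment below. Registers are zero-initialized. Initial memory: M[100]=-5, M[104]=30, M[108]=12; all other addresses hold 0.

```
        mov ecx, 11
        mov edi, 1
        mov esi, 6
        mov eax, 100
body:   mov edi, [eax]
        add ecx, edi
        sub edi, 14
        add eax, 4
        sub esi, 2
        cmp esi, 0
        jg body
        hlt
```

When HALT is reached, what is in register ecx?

mov ecx, 11 → ecx=11
mov edi, 1 → edi=1
mov esi, 6 → esi=6
mov eax, 100 → eax=100
mov edi, [eax] → edi=M[100]=-5
add ecx, edi → ecx=11+(-5)=6
sub edi, 14 → edi=(-5)-14=-19
add eax, 4 → eax=100+4=104
sub esi, 2 → esi=6-2=4
cmp esi, 0  (cmp 4,0)
jg body: taken
mov edi, [eax] → edi=M[104]=30
add ecx, edi → ecx=6+30=36
sub edi, 14 → edi=30-14=16
add eax, 4 → eax=104+4=108
sub esi, 2 → esi=4-2=2
cmp esi, 0  (cmp 2,0)
jg body: taken
mov edi, [eax] → edi=M[108]=12
add ecx, edi → ecx=36+12=48
sub edi, 14 → edi=12-14=-2
add eax, 4 → eax=108+4=112
sub esi, 2 → esi=2-2=0
cmp esi, 0  (cmp 0,0)
jg body: not taken
halt.

48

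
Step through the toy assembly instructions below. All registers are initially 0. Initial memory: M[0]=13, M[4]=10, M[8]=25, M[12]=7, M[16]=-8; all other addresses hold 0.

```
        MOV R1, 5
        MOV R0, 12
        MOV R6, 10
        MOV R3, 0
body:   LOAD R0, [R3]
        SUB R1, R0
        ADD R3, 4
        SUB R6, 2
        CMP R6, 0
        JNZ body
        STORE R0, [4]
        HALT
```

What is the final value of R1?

-42

after MOV R1, 5: R1=5
after MOV R0, 12: R0=12
after MOV R6, 10: R6=10
after MOV R3, 0: R3=0
after LOAD R0, [R3]: R0=M[0]=13
after SUB R1, R0: R1=5-13=-8
after ADD R3, 4: R3=0+4=4
after SUB R6, 2: R6=10-2=8
CMP R6, 0  (cmp 8,0)
JNZ body: taken
after LOAD R0, [R3]: R0=M[4]=10
after SUB R1, R0: R1=(-8)-10=-18
after ADD R3, 4: R3=4+4=8
after SUB R6, 2: R6=8-2=6
CMP R6, 0  (cmp 6,0)
JNZ body: taken
after LOAD R0, [R3]: R0=M[8]=25
after SUB R1, R0: R1=(-18)-25=-43
after ADD R3, 4: R3=8+4=12
after SUB R6, 2: R6=6-2=4
CMP R6, 0  (cmp 4,0)
JNZ body: taken
after LOAD R0, [R3]: R0=M[12]=7
after SUB R1, R0: R1=(-43)-7=-50
after ADD R3, 4: R3=12+4=16
after SUB R6, 2: R6=4-2=2
CMP R6, 0  (cmp 2,0)
JNZ body: taken
after LOAD R0, [R3]: R0=M[16]=-8
after SUB R1, R0: R1=(-50)-(-8)=-42
after ADD R3, 4: R3=16+4=20
after SUB R6, 2: R6=2-2=0
CMP R6, 0  (cmp 0,0)
JNZ body: not taken
STORE R0, [4] → M[4]=-8
halt.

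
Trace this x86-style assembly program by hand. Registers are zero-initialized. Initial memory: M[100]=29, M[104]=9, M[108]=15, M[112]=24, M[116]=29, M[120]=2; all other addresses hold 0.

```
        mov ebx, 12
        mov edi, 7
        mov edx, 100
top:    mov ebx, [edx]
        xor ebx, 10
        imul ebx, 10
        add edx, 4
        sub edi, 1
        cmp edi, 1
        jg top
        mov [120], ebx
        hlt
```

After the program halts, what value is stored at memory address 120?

ebx=12
edi=7
edx=100
ebx=M[100]=29
ebx=29^10=23
ebx=23*10=230
edx=100+4=104
edi=7-1=6
cmp edi, 1  (cmp 6,1)
jg top: taken
ebx=M[104]=9
ebx=9^10=3
ebx=3*10=30
edx=104+4=108
edi=6-1=5
cmp edi, 1  (cmp 5,1)
jg top: taken
ebx=M[108]=15
ebx=15^10=5
ebx=5*10=50
edx=108+4=112
edi=5-1=4
cmp edi, 1  (cmp 4,1)
jg top: taken
ebx=M[112]=24
ebx=24^10=18
ebx=18*10=180
edx=112+4=116
edi=4-1=3
cmp edi, 1  (cmp 3,1)
jg top: taken
ebx=M[116]=29
ebx=29^10=23
ebx=23*10=230
edx=116+4=120
edi=3-1=2
cmp edi, 1  (cmp 2,1)
jg top: taken
ebx=M[120]=2
ebx=2^10=8
ebx=8*10=80
edx=120+4=124
edi=2-1=1
cmp edi, 1  (cmp 1,1)
jg top: not taken
mov [120], ebx → M[120]=80
halt.

80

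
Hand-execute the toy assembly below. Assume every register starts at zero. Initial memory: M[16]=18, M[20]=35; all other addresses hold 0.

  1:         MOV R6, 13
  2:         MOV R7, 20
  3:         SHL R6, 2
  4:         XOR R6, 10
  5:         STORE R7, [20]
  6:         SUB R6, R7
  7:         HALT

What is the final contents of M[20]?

20

MOV R6, 13 → R6=13
MOV R7, 20 → R7=20
SHL R6, 2 → R6=13<<2=52
XOR R6, 10 → R6=52^10=62
STORE R7, [20] → M[20]=20
SUB R6, R7 → R6=62-20=42
halt.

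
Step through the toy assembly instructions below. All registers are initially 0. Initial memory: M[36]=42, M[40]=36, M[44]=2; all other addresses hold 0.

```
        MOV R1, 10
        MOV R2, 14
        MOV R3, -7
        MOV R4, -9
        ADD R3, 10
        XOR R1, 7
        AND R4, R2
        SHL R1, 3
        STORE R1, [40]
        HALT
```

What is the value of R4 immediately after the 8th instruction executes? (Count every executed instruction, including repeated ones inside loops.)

MOV R1, 10 → R1=10
MOV R2, 14 → R2=14
MOV R3, -7 → R3=-7
MOV R4, -9 → R4=-9
ADD R3, 10 → R3=(-7)+10=3
XOR R1, 7 → R1=10^7=13
AND R4, R2 → R4=(-9)&14=6
SHL R1, 3 → R1=13<<3=104
After step 8: R4 = 6.

6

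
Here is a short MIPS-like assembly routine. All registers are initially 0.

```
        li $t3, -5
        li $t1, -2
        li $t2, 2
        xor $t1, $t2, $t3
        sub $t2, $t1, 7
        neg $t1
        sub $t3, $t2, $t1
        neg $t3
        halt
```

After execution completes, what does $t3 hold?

21

after li $t3, -5: $t3=-5
after li $t1, -2: $t1=-2
after li $t2, 2: $t2=2
after xor $t1, $t2, $t3: $t1=2^(-5)=-7
after sub $t2, $t1, 7: $t2=(-7)-7=-14
after neg $t1: $t1=-(-7)=7
after sub $t3, $t2, $t1: $t3=(-14)-7=-21
after neg $t3: $t3=-(-21)=21
halt.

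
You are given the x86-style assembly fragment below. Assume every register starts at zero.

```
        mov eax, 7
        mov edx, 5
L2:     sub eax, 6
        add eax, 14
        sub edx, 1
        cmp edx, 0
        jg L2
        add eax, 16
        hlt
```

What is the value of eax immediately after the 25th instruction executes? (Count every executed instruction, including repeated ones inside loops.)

eax=7
edx=5
eax=7-6=1
eax=1+14=15
edx=5-1=4
cmp edx, 0  (cmp 4,0)
jg L2: taken
eax=15-6=9
eax=9+14=23
edx=4-1=3
cmp edx, 0  (cmp 3,0)
jg L2: taken
eax=23-6=17
eax=17+14=31
edx=3-1=2
cmp edx, 0  (cmp 2,0)
jg L2: taken
eax=31-6=25
eax=25+14=39
edx=2-1=1
cmp edx, 0  (cmp 1,0)
jg L2: taken
eax=39-6=33
eax=33+14=47
edx=1-1=0
After step 25: eax = 47.

47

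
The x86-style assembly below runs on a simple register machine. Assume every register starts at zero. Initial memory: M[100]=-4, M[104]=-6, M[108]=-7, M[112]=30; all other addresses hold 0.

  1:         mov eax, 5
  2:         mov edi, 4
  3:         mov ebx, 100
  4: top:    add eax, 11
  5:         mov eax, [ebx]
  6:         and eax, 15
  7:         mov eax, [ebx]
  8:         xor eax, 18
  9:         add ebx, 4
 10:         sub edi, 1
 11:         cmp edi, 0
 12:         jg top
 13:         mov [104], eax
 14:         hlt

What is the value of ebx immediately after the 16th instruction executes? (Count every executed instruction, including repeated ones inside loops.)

104

mov eax, 5 → eax=5
mov edi, 4 → edi=4
mov ebx, 100 → ebx=100
add eax, 11 → eax=5+11=16
mov eax, [ebx] → eax=M[100]=-4
and eax, 15 → eax=(-4)&15=12
mov eax, [ebx] → eax=M[100]=-4
xor eax, 18 → eax=(-4)^18=-18
add ebx, 4 → ebx=100+4=104
sub edi, 1 → edi=4-1=3
cmp edi, 0  (cmp 3,0)
jg top: taken
add eax, 11 → eax=(-18)+11=-7
mov eax, [ebx] → eax=M[104]=-6
and eax, 15 → eax=(-6)&15=10
mov eax, [ebx] → eax=M[104]=-6
After step 16: ebx = 104.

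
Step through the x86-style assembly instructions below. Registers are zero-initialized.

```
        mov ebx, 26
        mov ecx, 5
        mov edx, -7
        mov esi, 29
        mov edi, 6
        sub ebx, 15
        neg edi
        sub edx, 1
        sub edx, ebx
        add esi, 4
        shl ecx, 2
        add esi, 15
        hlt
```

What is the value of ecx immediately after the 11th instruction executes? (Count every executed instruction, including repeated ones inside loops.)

after mov ebx, 26: ebx=26
after mov ecx, 5: ecx=5
after mov edx, -7: edx=-7
after mov esi, 29: esi=29
after mov edi, 6: edi=6
after sub ebx, 15: ebx=26-15=11
after neg edi: edi=-(6)=-6
after sub edx, 1: edx=(-7)-1=-8
after sub edx, ebx: edx=(-8)-11=-19
after add esi, 4: esi=29+4=33
after shl ecx, 2: ecx=5<<2=20
After step 11: ecx = 20.

20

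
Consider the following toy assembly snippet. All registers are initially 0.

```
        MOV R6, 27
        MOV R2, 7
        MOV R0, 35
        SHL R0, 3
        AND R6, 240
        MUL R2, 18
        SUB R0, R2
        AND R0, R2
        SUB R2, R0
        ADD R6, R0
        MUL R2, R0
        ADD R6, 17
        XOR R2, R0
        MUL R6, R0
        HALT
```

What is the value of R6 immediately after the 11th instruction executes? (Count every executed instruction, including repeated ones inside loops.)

42

MOV R6, 27 → R6=27
MOV R2, 7 → R2=7
MOV R0, 35 → R0=35
SHL R0, 3 → R0=35<<3=280
AND R6, 240 → R6=27&240=16
MUL R2, 18 → R2=7*18=126
SUB R0, R2 → R0=280-126=154
AND R0, R2 → R0=154&126=26
SUB R2, R0 → R2=126-26=100
ADD R6, R0 → R6=16+26=42
MUL R2, R0 → R2=100*26=2600
After step 11: R6 = 42.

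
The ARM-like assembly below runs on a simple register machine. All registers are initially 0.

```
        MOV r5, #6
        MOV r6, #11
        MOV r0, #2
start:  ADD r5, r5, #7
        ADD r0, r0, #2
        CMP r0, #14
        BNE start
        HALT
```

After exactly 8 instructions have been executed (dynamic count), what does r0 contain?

r5=6
r6=11
r0=2
r5=6+7=13
r0=2+2=4
CMP r0, #14  (cmp 4,14)
BNE start: taken
r5=13+7=20
After step 8: r0 = 4.

4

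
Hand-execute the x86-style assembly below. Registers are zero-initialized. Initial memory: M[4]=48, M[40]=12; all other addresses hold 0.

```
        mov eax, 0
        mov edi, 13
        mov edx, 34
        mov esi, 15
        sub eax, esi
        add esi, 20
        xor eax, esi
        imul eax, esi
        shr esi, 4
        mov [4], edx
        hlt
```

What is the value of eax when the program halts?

-1610

eax=0
edi=13
edx=34
esi=15
eax=0-15=-15
esi=15+20=35
eax=(-15)^35=-46
eax=(-46)*35=-1610
esi=35>>4=2
mov [4], edx → M[4]=34
halt.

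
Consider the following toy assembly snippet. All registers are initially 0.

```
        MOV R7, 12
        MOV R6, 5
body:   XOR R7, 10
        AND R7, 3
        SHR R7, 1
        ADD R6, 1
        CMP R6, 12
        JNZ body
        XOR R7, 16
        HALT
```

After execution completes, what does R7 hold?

after MOV R7, 12: R7=12
after MOV R6, 5: R6=5
after XOR R7, 10: R7=12^10=6
after AND R7, 3: R7=6&3=2
after SHR R7, 1: R7=2>>1=1
after ADD R6, 1: R6=5+1=6
CMP R6, 12  (cmp 6,12)
JNZ body: taken
after XOR R7, 10: R7=1^10=11
after AND R7, 3: R7=11&3=3
after SHR R7, 1: R7=3>>1=1
after ADD R6, 1: R6=6+1=7
CMP R6, 12  (cmp 7,12)
JNZ body: taken
after XOR R7, 10: R7=1^10=11
after AND R7, 3: R7=11&3=3
after SHR R7, 1: R7=3>>1=1
after ADD R6, 1: R6=7+1=8
CMP R6, 12  (cmp 8,12)
JNZ body: taken
after XOR R7, 10: R7=1^10=11
after AND R7, 3: R7=11&3=3
after SHR R7, 1: R7=3>>1=1
after ADD R6, 1: R6=8+1=9
CMP R6, 12  (cmp 9,12)
JNZ body: taken
after XOR R7, 10: R7=1^10=11
after AND R7, 3: R7=11&3=3
after SHR R7, 1: R7=3>>1=1
after ADD R6, 1: R6=9+1=10
CMP R6, 12  (cmp 10,12)
JNZ body: taken
after XOR R7, 10: R7=1^10=11
after AND R7, 3: R7=11&3=3
after SHR R7, 1: R7=3>>1=1
after ADD R6, 1: R6=10+1=11
CMP R6, 12  (cmp 11,12)
JNZ body: taken
after XOR R7, 10: R7=1^10=11
after AND R7, 3: R7=11&3=3
after SHR R7, 1: R7=3>>1=1
after ADD R6, 1: R6=11+1=12
CMP R6, 12  (cmp 12,12)
JNZ body: not taken
after XOR R7, 16: R7=1^16=17
halt.

17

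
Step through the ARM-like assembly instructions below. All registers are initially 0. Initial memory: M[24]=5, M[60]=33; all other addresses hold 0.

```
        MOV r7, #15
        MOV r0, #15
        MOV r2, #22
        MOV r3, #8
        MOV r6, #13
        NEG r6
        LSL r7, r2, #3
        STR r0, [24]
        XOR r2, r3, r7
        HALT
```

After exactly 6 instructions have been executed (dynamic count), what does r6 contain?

r7=15
r0=15
r2=22
r3=8
r6=13
r6=-(13)=-13
After step 6: r6 = -13.

-13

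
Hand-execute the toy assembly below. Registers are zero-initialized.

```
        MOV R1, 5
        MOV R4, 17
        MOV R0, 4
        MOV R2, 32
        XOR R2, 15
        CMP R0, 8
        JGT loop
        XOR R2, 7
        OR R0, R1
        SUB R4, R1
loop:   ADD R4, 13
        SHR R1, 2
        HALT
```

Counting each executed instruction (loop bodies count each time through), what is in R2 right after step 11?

40

R1=5
R4=17
R0=4
R2=32
R2=32^15=47
CMP R0, 8  (cmp 4,8)
JGT loop: not taken
R2=47^7=40
R0=4|5=5
R4=17-5=12
R4=12+13=25
After step 11: R2 = 40.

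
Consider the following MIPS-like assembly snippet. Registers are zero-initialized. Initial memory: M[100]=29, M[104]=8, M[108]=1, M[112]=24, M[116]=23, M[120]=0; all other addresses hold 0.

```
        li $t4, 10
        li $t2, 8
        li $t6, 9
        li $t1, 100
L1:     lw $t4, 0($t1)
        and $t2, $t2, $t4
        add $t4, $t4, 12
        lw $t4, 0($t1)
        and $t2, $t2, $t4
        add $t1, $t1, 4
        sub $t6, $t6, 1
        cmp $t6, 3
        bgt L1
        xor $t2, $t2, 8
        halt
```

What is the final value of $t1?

124

li $t4, 10 → $t4=10
li $t2, 8 → $t2=8
li $t6, 9 → $t6=9
li $t1, 100 → $t1=100
lw $t4, 0($t1) → $t4=M[100]=29
and $t2, $t2, $t4 → $t2=8&29=8
add $t4, $t4, 12 → $t4=29+12=41
lw $t4, 0($t1) → $t4=M[100]=29
and $t2, $t2, $t4 → $t2=8&29=8
add $t1, $t1, 4 → $t1=100+4=104
sub $t6, $t6, 1 → $t6=9-1=8
cmp $t6, 3  (cmp 8,3)
bgt L1: taken
lw $t4, 0($t1) → $t4=M[104]=8
and $t2, $t2, $t4 → $t2=8&8=8
add $t4, $t4, 12 → $t4=8+12=20
lw $t4, 0($t1) → $t4=M[104]=8
and $t2, $t2, $t4 → $t2=8&8=8
add $t1, $t1, 4 → $t1=104+4=108
sub $t6, $t6, 1 → $t6=8-1=7
cmp $t6, 3  (cmp 7,3)
bgt L1: taken
lw $t4, 0($t1) → $t4=M[108]=1
and $t2, $t2, $t4 → $t2=8&1=0
add $t4, $t4, 12 → $t4=1+12=13
lw $t4, 0($t1) → $t4=M[108]=1
and $t2, $t2, $t4 → $t2=0&1=0
add $t1, $t1, 4 → $t1=108+4=112
sub $t6, $t6, 1 → $t6=7-1=6
cmp $t6, 3  (cmp 6,3)
bgt L1: taken
lw $t4, 0($t1) → $t4=M[112]=24
and $t2, $t2, $t4 → $t2=0&24=0
add $t4, $t4, 12 → $t4=24+12=36
lw $t4, 0($t1) → $t4=M[112]=24
and $t2, $t2, $t4 → $t2=0&24=0
add $t1, $t1, 4 → $t1=112+4=116
sub $t6, $t6, 1 → $t6=6-1=5
cmp $t6, 3  (cmp 5,3)
bgt L1: taken
lw $t4, 0($t1) → $t4=M[116]=23
and $t2, $t2, $t4 → $t2=0&23=0
add $t4, $t4, 12 → $t4=23+12=35
lw $t4, 0($t1) → $t4=M[116]=23
and $t2, $t2, $t4 → $t2=0&23=0
add $t1, $t1, 4 → $t1=116+4=120
sub $t6, $t6, 1 → $t6=5-1=4
cmp $t6, 3  (cmp 4,3)
bgt L1: taken
lw $t4, 0($t1) → $t4=M[120]=0
and $t2, $t2, $t4 → $t2=0&0=0
add $t4, $t4, 12 → $t4=0+12=12
lw $t4, 0($t1) → $t4=M[120]=0
and $t2, $t2, $t4 → $t2=0&0=0
add $t1, $t1, 4 → $t1=120+4=124
sub $t6, $t6, 1 → $t6=4-1=3
cmp $t6, 3  (cmp 3,3)
bgt L1: not taken
xor $t2, $t2, 8 → $t2=0^8=8
halt.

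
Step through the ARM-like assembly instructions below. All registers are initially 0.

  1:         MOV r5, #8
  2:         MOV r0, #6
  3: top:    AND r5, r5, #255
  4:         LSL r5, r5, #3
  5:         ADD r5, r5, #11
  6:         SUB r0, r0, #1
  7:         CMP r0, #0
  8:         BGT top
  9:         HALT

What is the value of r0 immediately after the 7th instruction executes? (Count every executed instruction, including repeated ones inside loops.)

r5=8
r0=6
r5=8&255=8
r5=8<<3=64
r5=64+11=75
r0=6-1=5
CMP r0, #0  (cmp 5,0)
After step 7: r0 = 5.

5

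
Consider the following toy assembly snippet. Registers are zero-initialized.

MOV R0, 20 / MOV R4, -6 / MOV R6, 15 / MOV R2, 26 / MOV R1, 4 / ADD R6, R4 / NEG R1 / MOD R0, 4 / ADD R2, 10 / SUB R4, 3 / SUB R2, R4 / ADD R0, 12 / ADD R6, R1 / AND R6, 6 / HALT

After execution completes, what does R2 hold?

45

MOV R0, 20 → R0=20
MOV R4, -6 → R4=-6
MOV R6, 15 → R6=15
MOV R2, 26 → R2=26
MOV R1, 4 → R1=4
ADD R6, R4 → R6=15+(-6)=9
NEG R1 → R1=-(4)=-4
MOD R0, 4 → R0=20%4=0
ADD R2, 10 → R2=26+10=36
SUB R4, 3 → R4=(-6)-3=-9
SUB R2, R4 → R2=36-(-9)=45
ADD R0, 12 → R0=0+12=12
ADD R6, R1 → R6=9+(-4)=5
AND R6, 6 → R6=5&6=4
halt.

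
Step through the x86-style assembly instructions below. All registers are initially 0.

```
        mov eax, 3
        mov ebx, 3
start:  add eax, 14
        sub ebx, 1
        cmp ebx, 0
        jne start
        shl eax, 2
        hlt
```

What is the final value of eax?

after mov eax, 3: eax=3
after mov ebx, 3: ebx=3
after add eax, 14: eax=3+14=17
after sub ebx, 1: ebx=3-1=2
cmp ebx, 0  (cmp 2,0)
jne start: taken
after add eax, 14: eax=17+14=31
after sub ebx, 1: ebx=2-1=1
cmp ebx, 0  (cmp 1,0)
jne start: taken
after add eax, 14: eax=31+14=45
after sub ebx, 1: ebx=1-1=0
cmp ebx, 0  (cmp 0,0)
jne start: not taken
after shl eax, 2: eax=45<<2=180
halt.

180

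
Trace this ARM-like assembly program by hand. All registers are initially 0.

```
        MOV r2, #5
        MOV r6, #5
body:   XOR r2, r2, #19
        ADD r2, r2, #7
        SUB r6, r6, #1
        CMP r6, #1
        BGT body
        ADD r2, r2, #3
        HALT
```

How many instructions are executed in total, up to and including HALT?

after MOV r2, #5: r2=5
after MOV r6, #5: r6=5
after XOR r2, r2, #19: r2=5^19=22
after ADD r2, r2, #7: r2=22+7=29
after SUB r6, r6, #1: r6=5-1=4
CMP r6, #1  (cmp 4,1)
BGT body: taken
after XOR r2, r2, #19: r2=29^19=14
after ADD r2, r2, #7: r2=14+7=21
after SUB r6, r6, #1: r6=4-1=3
CMP r6, #1  (cmp 3,1)
BGT body: taken
after XOR r2, r2, #19: r2=21^19=6
after ADD r2, r2, #7: r2=6+7=13
after SUB r6, r6, #1: r6=3-1=2
CMP r6, #1  (cmp 2,1)
BGT body: taken
after XOR r2, r2, #19: r2=13^19=30
after ADD r2, r2, #7: r2=30+7=37
after SUB r6, r6, #1: r6=2-1=1
CMP r6, #1  (cmp 1,1)
BGT body: not taken
after ADD r2, r2, #3: r2=37+3=40
halt.
Total executed instructions: 24.

24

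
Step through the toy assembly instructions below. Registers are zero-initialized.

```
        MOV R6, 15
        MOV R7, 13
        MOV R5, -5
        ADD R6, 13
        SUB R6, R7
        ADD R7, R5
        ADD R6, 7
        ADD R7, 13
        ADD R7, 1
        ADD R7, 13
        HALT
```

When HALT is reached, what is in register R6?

22

R6=15
R7=13
R5=-5
R6=15+13=28
R6=28-13=15
R7=13+(-5)=8
R6=15+7=22
R7=8+13=21
R7=21+1=22
R7=22+13=35
halt.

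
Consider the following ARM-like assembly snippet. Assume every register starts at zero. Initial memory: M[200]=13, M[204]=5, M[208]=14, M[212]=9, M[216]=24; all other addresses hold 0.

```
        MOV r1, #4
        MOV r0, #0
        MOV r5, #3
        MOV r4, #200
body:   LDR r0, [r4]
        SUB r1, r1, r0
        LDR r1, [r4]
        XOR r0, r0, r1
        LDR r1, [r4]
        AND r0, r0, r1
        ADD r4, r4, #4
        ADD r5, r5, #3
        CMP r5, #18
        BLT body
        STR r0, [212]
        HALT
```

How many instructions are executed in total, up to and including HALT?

after MOV r1, #4: r1=4
after MOV r0, #0: r0=0
after MOV r5, #3: r5=3
after MOV r4, #200: r4=200
after LDR r0, [r4]: r0=M[200]=13
after SUB r1, r1, r0: r1=4-13=-9
after LDR r1, [r4]: r1=M[200]=13
after XOR r0, r0, r1: r0=13^13=0
after LDR r1, [r4]: r1=M[200]=13
after AND r0, r0, r1: r0=0&13=0
after ADD r4, r4, #4: r4=200+4=204
after ADD r5, r5, #3: r5=3+3=6
CMP r5, #18  (cmp 6,18)
BLT body: taken
after LDR r0, [r4]: r0=M[204]=5
after SUB r1, r1, r0: r1=13-5=8
after LDR r1, [r4]: r1=M[204]=5
after XOR r0, r0, r1: r0=5^5=0
after LDR r1, [r4]: r1=M[204]=5
after AND r0, r0, r1: r0=0&5=0
after ADD r4, r4, #4: r4=204+4=208
after ADD r5, r5, #3: r5=6+3=9
CMP r5, #18  (cmp 9,18)
BLT body: taken
after LDR r0, [r4]: r0=M[208]=14
after SUB r1, r1, r0: r1=5-14=-9
after LDR r1, [r4]: r1=M[208]=14
after XOR r0, r0, r1: r0=14^14=0
after LDR r1, [r4]: r1=M[208]=14
after AND r0, r0, r1: r0=0&14=0
after ADD r4, r4, #4: r4=208+4=212
after ADD r5, r5, #3: r5=9+3=12
CMP r5, #18  (cmp 12,18)
BLT body: taken
after LDR r0, [r4]: r0=M[212]=9
after SUB r1, r1, r0: r1=14-9=5
after LDR r1, [r4]: r1=M[212]=9
after XOR r0, r0, r1: r0=9^9=0
after LDR r1, [r4]: r1=M[212]=9
after AND r0, r0, r1: r0=0&9=0
after ADD r4, r4, #4: r4=212+4=216
after ADD r5, r5, #3: r5=12+3=15
CMP r5, #18  (cmp 15,18)
BLT body: taken
after LDR r0, [r4]: r0=M[216]=24
after SUB r1, r1, r0: r1=9-24=-15
after LDR r1, [r4]: r1=M[216]=24
after XOR r0, r0, r1: r0=24^24=0
after LDR r1, [r4]: r1=M[216]=24
after AND r0, r0, r1: r0=0&24=0
after ADD r4, r4, #4: r4=216+4=220
after ADD r5, r5, #3: r5=15+3=18
CMP r5, #18  (cmp 18,18)
BLT body: not taken
STR r0, [212] → M[212]=0
halt.
Total executed instructions: 56.

56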